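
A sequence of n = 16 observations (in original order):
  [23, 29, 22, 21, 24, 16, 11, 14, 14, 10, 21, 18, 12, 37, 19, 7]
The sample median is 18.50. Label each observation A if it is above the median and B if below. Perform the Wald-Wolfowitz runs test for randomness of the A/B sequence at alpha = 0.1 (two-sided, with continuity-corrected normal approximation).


Step 1: Compute median = 18.50; label A = above, B = below.
Labels in order: AAAAABBBBBABBAAB  (n_A = 8, n_B = 8)
Step 2: Count runs R = 6.
Step 3: Under H0 (random ordering), E[R] = 2*n_A*n_B/(n_A+n_B) + 1 = 2*8*8/16 + 1 = 9.0000.
        Var[R] = 2*n_A*n_B*(2*n_A*n_B - n_A - n_B) / ((n_A+n_B)^2 * (n_A+n_B-1)) = 14336/3840 = 3.7333.
        SD[R] = 1.9322.
Step 4: Continuity-corrected z = (R + 0.5 - E[R]) / SD[R] = (6 + 0.5 - 9.0000) / 1.9322 = -1.2939.
Step 5: Two-sided p-value via normal approximation = 2*(1 - Phi(|z|)) = 0.195709.
Step 6: alpha = 0.1. fail to reject H0.

R = 6, z = -1.2939, p = 0.195709, fail to reject H0.


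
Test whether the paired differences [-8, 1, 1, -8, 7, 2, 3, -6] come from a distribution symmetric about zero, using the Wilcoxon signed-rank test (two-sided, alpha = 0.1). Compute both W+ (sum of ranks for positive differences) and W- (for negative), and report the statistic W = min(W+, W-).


Step 1: Drop any zero differences (none here) and take |d_i|.
|d| = [8, 1, 1, 8, 7, 2, 3, 6]
Step 2: Midrank |d_i| (ties get averaged ranks).
ranks: |8|->7.5, |1|->1.5, |1|->1.5, |8|->7.5, |7|->6, |2|->3, |3|->4, |6|->5
Step 3: Attach original signs; sum ranks with positive sign and with negative sign.
W+ = 1.5 + 1.5 + 6 + 3 + 4 = 16
W- = 7.5 + 7.5 + 5 = 20
(Check: W+ + W- = 36 should equal n(n+1)/2 = 36.)
Step 4: Test statistic W = min(W+, W-) = 16.
Step 5: Ties in |d|, so use the tie-corrected normal approximation.
        E[W] = n(n+1)/4 = 8*9/4 = 18.
        Tie groups: |d|=1 (t=2), |d|=8 (t=2); sum(t^3 - t) = 12.
        Var[W] = n(n+1)(2n+1)/24 - sum(t^3-t)/48 = 1224/24 - 12/48 = 50.75.
        z = (W - E[W]) / sqrt(Var[W]) = (16 - 18) / 7.1239 = -0.2807.
        Two-sided p = 2*Phi(z) = 0.778906.
Step 6: alpha = 0.1. fail to reject H0.

W+ = 16, W- = 20, W = min = 16, p = 0.778906, fail to reject H0.


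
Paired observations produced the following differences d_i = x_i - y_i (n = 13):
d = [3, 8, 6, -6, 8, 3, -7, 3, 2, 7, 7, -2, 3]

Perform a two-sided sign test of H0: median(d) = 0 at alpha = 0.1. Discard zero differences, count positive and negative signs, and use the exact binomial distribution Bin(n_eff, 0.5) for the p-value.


Step 1: Discard zero differences. Original n = 13; n_eff = number of nonzero differences = 13.
Nonzero differences (with sign): +3, +8, +6, -6, +8, +3, -7, +3, +2, +7, +7, -2, +3
Step 2: Count signs: positive = 10, negative = 3.
Step 3: Under H0: P(positive) = 0.5, so the number of positives S ~ Bin(13, 0.5).
Step 4: Two-sided exact p-value = sum of Bin(13,0.5) probabilities at or below the observed probability = 0.092285.
Step 5: alpha = 0.1. reject H0.

n_eff = 13, pos = 10, neg = 3, p = 0.092285, reject H0.


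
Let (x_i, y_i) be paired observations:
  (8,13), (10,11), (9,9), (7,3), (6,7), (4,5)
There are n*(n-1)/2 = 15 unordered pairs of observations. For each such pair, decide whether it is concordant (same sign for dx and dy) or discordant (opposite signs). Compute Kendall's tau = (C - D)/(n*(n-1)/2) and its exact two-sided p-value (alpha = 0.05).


Step 1: Enumerate the 15 unordered pairs (i,j) with i<j and classify each by sign(x_j-x_i) * sign(y_j-y_i).
  (1,2):dx=+2,dy=-2->D; (1,3):dx=+1,dy=-4->D; (1,4):dx=-1,dy=-10->C; (1,5):dx=-2,dy=-6->C
  (1,6):dx=-4,dy=-8->C; (2,3):dx=-1,dy=-2->C; (2,4):dx=-3,dy=-8->C; (2,5):dx=-4,dy=-4->C
  (2,6):dx=-6,dy=-6->C; (3,4):dx=-2,dy=-6->C; (3,5):dx=-3,dy=-2->C; (3,6):dx=-5,dy=-4->C
  (4,5):dx=-1,dy=+4->D; (4,6):dx=-3,dy=+2->D; (5,6):dx=-2,dy=-2->C
Step 2: C = 11, D = 4, total pairs = 15.
Step 3: tau = (C - D)/(n(n-1)/2) = (11 - 4)/15 = 0.466667.
Step 4: Exact two-sided p-value (enumerate n! = 720 permutations of y under H0): p = 0.272222.
Step 5: alpha = 0.05. fail to reject H0.

tau_b = 0.4667 (C=11, D=4), p = 0.272222, fail to reject H0.


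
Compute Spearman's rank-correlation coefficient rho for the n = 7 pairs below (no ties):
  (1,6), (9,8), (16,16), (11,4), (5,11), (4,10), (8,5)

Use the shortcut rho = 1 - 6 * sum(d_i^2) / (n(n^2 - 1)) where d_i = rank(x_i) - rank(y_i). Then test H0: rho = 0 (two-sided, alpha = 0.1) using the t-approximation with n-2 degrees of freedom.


Step 1: Rank x and y separately (midranks; no ties here).
rank(x): 1->1, 9->5, 16->7, 11->6, 5->3, 4->2, 8->4
rank(y): 6->3, 8->4, 16->7, 4->1, 11->6, 10->5, 5->2
Step 2: d_i = R_x(i) - R_y(i); compute d_i^2.
  (1-3)^2=4, (5-4)^2=1, (7-7)^2=0, (6-1)^2=25, (3-6)^2=9, (2-5)^2=9, (4-2)^2=4
sum(d^2) = 52.
Step 3: rho = 1 - 6*52 / (7*(7^2 - 1)) = 1 - 312/336 = 0.071429.
Step 4: Under H0, t = rho * sqrt((n-2)/(1-rho^2)) = 0.1601 ~ t(5).
Step 5: Two-sided p-value from the t-distribution with 5 df = 0.879048.
Step 6: alpha = 0.1. fail to reject H0.

rho = 0.0714, p = 0.879048, fail to reject H0 at alpha = 0.1.


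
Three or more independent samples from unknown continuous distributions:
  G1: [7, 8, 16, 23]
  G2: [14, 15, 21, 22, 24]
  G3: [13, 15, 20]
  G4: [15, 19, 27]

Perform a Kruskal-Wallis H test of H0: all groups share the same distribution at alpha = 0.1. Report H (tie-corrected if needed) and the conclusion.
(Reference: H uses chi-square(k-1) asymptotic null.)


Step 1: Combine all N = 15 observations and assign midranks.
sorted (value, group, rank): (7,G1,1), (8,G1,2), (13,G3,3), (14,G2,4), (15,G2,6), (15,G3,6), (15,G4,6), (16,G1,8), (19,G4,9), (20,G3,10), (21,G2,11), (22,G2,12), (23,G1,13), (24,G2,14), (27,G4,15)
Step 2: Sum ranks within each group.
R_1 = 24 (n_1 = 4)
R_2 = 47 (n_2 = 5)
R_3 = 19 (n_3 = 3)
R_4 = 30 (n_4 = 3)
Step 3: H = 12/(N(N+1)) * sum(R_i^2/n_i) - 3(N+1)
     = 12/(15*16) * (24^2/4 + 47^2/5 + 19^2/3 + 30^2/3) - 3*16
     = 0.050000 * 1006.13 - 48
     = 2.306667.
Step 4: Ties present; correction factor C = 1 - 24/(15^3 - 15) = 0.992857. Corrected H = 2.306667 / 0.992857 = 2.323261.
Step 5: Under H0, H ~ chi^2(3); p-value = 0.508079.
Step 6: alpha = 0.1. fail to reject H0.

H = 2.3233, df = 3, p = 0.508079, fail to reject H0.


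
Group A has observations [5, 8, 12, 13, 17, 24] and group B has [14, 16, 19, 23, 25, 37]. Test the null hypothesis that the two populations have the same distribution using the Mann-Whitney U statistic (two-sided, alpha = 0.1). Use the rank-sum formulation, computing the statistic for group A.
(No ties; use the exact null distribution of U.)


Step 1: Combine and sort all 12 observations; assign midranks.
sorted (value, group): (5,X), (8,X), (12,X), (13,X), (14,Y), (16,Y), (17,X), (19,Y), (23,Y), (24,X), (25,Y), (37,Y)
ranks: 5->1, 8->2, 12->3, 13->4, 14->5, 16->6, 17->7, 19->8, 23->9, 24->10, 25->11, 37->12
Step 2: Rank sum for X: R1 = 1 + 2 + 3 + 4 + 7 + 10 = 27.
Step 3: U_X = R1 - n1(n1+1)/2 = 27 - 6*7/2 = 27 - 21 = 6.
       U_Y = n1*n2 - U_X = 36 - 6 = 30.
Step 4: No ties, so the exact null distribution of U (based on enumerating the C(12,6) = 924 equally likely rank assignments) gives the two-sided p-value.
Step 5: p-value = 0.064935; compare to alpha = 0.1. reject H0.

U_X = 6, p = 0.064935, reject H0 at alpha = 0.1.


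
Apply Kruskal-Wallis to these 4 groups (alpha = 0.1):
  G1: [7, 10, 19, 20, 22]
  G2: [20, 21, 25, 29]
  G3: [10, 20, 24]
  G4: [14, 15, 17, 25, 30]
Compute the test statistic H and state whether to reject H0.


Step 1: Combine all N = 17 observations and assign midranks.
sorted (value, group, rank): (7,G1,1), (10,G1,2.5), (10,G3,2.5), (14,G4,4), (15,G4,5), (17,G4,6), (19,G1,7), (20,G1,9), (20,G2,9), (20,G3,9), (21,G2,11), (22,G1,12), (24,G3,13), (25,G2,14.5), (25,G4,14.5), (29,G2,16), (30,G4,17)
Step 2: Sum ranks within each group.
R_1 = 31.5 (n_1 = 5)
R_2 = 50.5 (n_2 = 4)
R_3 = 24.5 (n_3 = 3)
R_4 = 46.5 (n_4 = 5)
Step 3: H = 12/(N(N+1)) * sum(R_i^2/n_i) - 3(N+1)
     = 12/(17*18) * (31.5^2/5 + 50.5^2/4 + 24.5^2/3 + 46.5^2/5) - 3*18
     = 0.039216 * 1468.55 - 54
     = 3.590033.
Step 4: Ties present; correction factor C = 1 - 36/(17^3 - 17) = 0.992647. Corrected H = 3.590033 / 0.992647 = 3.616626.
Step 5: Under H0, H ~ chi^2(3); p-value = 0.305948.
Step 6: alpha = 0.1. fail to reject H0.

H = 3.6166, df = 3, p = 0.305948, fail to reject H0.


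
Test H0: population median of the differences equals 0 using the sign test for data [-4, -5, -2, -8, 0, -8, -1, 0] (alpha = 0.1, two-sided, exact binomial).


Step 1: Discard zero differences. Original n = 8; n_eff = number of nonzero differences = 6.
Nonzero differences (with sign): -4, -5, -2, -8, -8, -1
Step 2: Count signs: positive = 0, negative = 6.
Step 3: Under H0: P(positive) = 0.5, so the number of positives S ~ Bin(6, 0.5).
Step 4: Two-sided exact p-value = sum of Bin(6,0.5) probabilities at or below the observed probability = 0.031250.
Step 5: alpha = 0.1. reject H0.

n_eff = 6, pos = 0, neg = 6, p = 0.031250, reject H0.


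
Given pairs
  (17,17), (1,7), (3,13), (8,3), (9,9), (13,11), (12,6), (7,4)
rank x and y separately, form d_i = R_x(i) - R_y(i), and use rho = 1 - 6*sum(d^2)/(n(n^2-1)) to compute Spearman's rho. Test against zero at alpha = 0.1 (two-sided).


Step 1: Rank x and y separately (midranks; no ties here).
rank(x): 17->8, 1->1, 3->2, 8->4, 9->5, 13->7, 12->6, 7->3
rank(y): 17->8, 7->4, 13->7, 3->1, 9->5, 11->6, 6->3, 4->2
Step 2: d_i = R_x(i) - R_y(i); compute d_i^2.
  (8-8)^2=0, (1-4)^2=9, (2-7)^2=25, (4-1)^2=9, (5-5)^2=0, (7-6)^2=1, (6-3)^2=9, (3-2)^2=1
sum(d^2) = 54.
Step 3: rho = 1 - 6*54 / (8*(8^2 - 1)) = 1 - 324/504 = 0.357143.
Step 4: Under H0, t = rho * sqrt((n-2)/(1-rho^2)) = 0.9366 ~ t(6).
Step 5: Two-sided p-value from the t-distribution with 6 df = 0.385121.
Step 6: alpha = 0.1. fail to reject H0.

rho = 0.3571, p = 0.385121, fail to reject H0 at alpha = 0.1.


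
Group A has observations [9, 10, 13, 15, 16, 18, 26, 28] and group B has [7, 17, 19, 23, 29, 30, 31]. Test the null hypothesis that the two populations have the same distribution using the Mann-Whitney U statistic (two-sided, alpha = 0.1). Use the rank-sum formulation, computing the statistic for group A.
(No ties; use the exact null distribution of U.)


Step 1: Combine and sort all 15 observations; assign midranks.
sorted (value, group): (7,Y), (9,X), (10,X), (13,X), (15,X), (16,X), (17,Y), (18,X), (19,Y), (23,Y), (26,X), (28,X), (29,Y), (30,Y), (31,Y)
ranks: 7->1, 9->2, 10->3, 13->4, 15->5, 16->6, 17->7, 18->8, 19->9, 23->10, 26->11, 28->12, 29->13, 30->14, 31->15
Step 2: Rank sum for X: R1 = 2 + 3 + 4 + 5 + 6 + 8 + 11 + 12 = 51.
Step 3: U_X = R1 - n1(n1+1)/2 = 51 - 8*9/2 = 51 - 36 = 15.
       U_Y = n1*n2 - U_X = 56 - 15 = 41.
Step 4: No ties, so the exact null distribution of U (based on enumerating the C(15,8) = 6435 equally likely rank assignments) gives the two-sided p-value.
Step 5: p-value = 0.151981; compare to alpha = 0.1. fail to reject H0.

U_X = 15, p = 0.151981, fail to reject H0 at alpha = 0.1.


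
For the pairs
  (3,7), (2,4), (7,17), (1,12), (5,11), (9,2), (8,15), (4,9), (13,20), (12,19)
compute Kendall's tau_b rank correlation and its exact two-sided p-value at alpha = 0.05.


Step 1: Enumerate the 45 unordered pairs (i,j) with i<j and classify each by sign(x_j-x_i) * sign(y_j-y_i).
  (1,2):dx=-1,dy=-3->C; (1,3):dx=+4,dy=+10->C; (1,4):dx=-2,dy=+5->D; (1,5):dx=+2,dy=+4->C
  (1,6):dx=+6,dy=-5->D; (1,7):dx=+5,dy=+8->C; (1,8):dx=+1,dy=+2->C; (1,9):dx=+10,dy=+13->C
  (1,10):dx=+9,dy=+12->C; (2,3):dx=+5,dy=+13->C; (2,4):dx=-1,dy=+8->D; (2,5):dx=+3,dy=+7->C
  (2,6):dx=+7,dy=-2->D; (2,7):dx=+6,dy=+11->C; (2,8):dx=+2,dy=+5->C; (2,9):dx=+11,dy=+16->C
  (2,10):dx=+10,dy=+15->C; (3,4):dx=-6,dy=-5->C; (3,5):dx=-2,dy=-6->C; (3,6):dx=+2,dy=-15->D
  (3,7):dx=+1,dy=-2->D; (3,8):dx=-3,dy=-8->C; (3,9):dx=+6,dy=+3->C; (3,10):dx=+5,dy=+2->C
  (4,5):dx=+4,dy=-1->D; (4,6):dx=+8,dy=-10->D; (4,7):dx=+7,dy=+3->C; (4,8):dx=+3,dy=-3->D
  (4,9):dx=+12,dy=+8->C; (4,10):dx=+11,dy=+7->C; (5,6):dx=+4,dy=-9->D; (5,7):dx=+3,dy=+4->C
  (5,8):dx=-1,dy=-2->C; (5,9):dx=+8,dy=+9->C; (5,10):dx=+7,dy=+8->C; (6,7):dx=-1,dy=+13->D
  (6,8):dx=-5,dy=+7->D; (6,9):dx=+4,dy=+18->C; (6,10):dx=+3,dy=+17->C; (7,8):dx=-4,dy=-6->C
  (7,9):dx=+5,dy=+5->C; (7,10):dx=+4,dy=+4->C; (8,9):dx=+9,dy=+11->C; (8,10):dx=+8,dy=+10->C
  (9,10):dx=-1,dy=-1->C
Step 2: C = 33, D = 12, total pairs = 45.
Step 3: tau = (C - D)/(n(n-1)/2) = (33 - 12)/45 = 0.466667.
Step 4: Exact two-sided p-value (enumerate n! = 3628800 permutations of y under H0): p = 0.072550.
Step 5: alpha = 0.05. fail to reject H0.

tau_b = 0.4667 (C=33, D=12), p = 0.072550, fail to reject H0.


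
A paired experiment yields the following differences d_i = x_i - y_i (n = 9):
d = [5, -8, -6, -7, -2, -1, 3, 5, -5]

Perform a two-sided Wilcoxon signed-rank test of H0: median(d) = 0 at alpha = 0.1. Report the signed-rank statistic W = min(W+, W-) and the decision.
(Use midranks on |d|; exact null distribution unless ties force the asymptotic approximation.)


Step 1: Drop any zero differences (none here) and take |d_i|.
|d| = [5, 8, 6, 7, 2, 1, 3, 5, 5]
Step 2: Midrank |d_i| (ties get averaged ranks).
ranks: |5|->5, |8|->9, |6|->7, |7|->8, |2|->2, |1|->1, |3|->3, |5|->5, |5|->5
Step 3: Attach original signs; sum ranks with positive sign and with negative sign.
W+ = 5 + 3 + 5 = 13
W- = 9 + 7 + 8 + 2 + 1 + 5 = 32
(Check: W+ + W- = 45 should equal n(n+1)/2 = 45.)
Step 4: Test statistic W = min(W+, W-) = 13.
Step 5: Ties in |d|, so use the tie-corrected normal approximation.
        E[W] = n(n+1)/4 = 9*10/4 = 22.5.
        Tie groups: |d|=5 (t=3); sum(t^3 - t) = 24.
        Var[W] = n(n+1)(2n+1)/24 - sum(t^3-t)/48 = 1710/24 - 24/48 = 70.75.
        z = (W - E[W]) / sqrt(Var[W]) = (13 - 22.5) / 8.4113 = -1.1294.
        Two-sided p = 2*Phi(z) = 0.258715.
Step 6: alpha = 0.1. fail to reject H0.

W+ = 13, W- = 32, W = min = 13, p = 0.258715, fail to reject H0.


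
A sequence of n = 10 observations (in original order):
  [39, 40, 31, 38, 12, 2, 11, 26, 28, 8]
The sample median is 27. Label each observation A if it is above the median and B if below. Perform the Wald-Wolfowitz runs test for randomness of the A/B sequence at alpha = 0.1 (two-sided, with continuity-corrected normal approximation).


Step 1: Compute median = 27; label A = above, B = below.
Labels in order: AAAABBBBAB  (n_A = 5, n_B = 5)
Step 2: Count runs R = 4.
Step 3: Under H0 (random ordering), E[R] = 2*n_A*n_B/(n_A+n_B) + 1 = 2*5*5/10 + 1 = 6.0000.
        Var[R] = 2*n_A*n_B*(2*n_A*n_B - n_A - n_B) / ((n_A+n_B)^2 * (n_A+n_B-1)) = 2000/900 = 2.2222.
        SD[R] = 1.4907.
Step 4: Continuity-corrected z = (R + 0.5 - E[R]) / SD[R] = (4 + 0.5 - 6.0000) / 1.4907 = -1.0062.
Step 5: Two-sided p-value via normal approximation = 2*(1 - Phi(|z|)) = 0.314305.
Step 6: alpha = 0.1. fail to reject H0.

R = 4, z = -1.0062, p = 0.314305, fail to reject H0.


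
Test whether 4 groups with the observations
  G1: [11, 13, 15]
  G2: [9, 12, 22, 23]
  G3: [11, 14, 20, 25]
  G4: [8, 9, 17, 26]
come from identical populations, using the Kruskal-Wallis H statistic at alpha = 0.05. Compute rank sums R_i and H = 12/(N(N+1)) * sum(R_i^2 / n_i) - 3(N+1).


Step 1: Combine all N = 15 observations and assign midranks.
sorted (value, group, rank): (8,G4,1), (9,G2,2.5), (9,G4,2.5), (11,G1,4.5), (11,G3,4.5), (12,G2,6), (13,G1,7), (14,G3,8), (15,G1,9), (17,G4,10), (20,G3,11), (22,G2,12), (23,G2,13), (25,G3,14), (26,G4,15)
Step 2: Sum ranks within each group.
R_1 = 20.5 (n_1 = 3)
R_2 = 33.5 (n_2 = 4)
R_3 = 37.5 (n_3 = 4)
R_4 = 28.5 (n_4 = 4)
Step 3: H = 12/(N(N+1)) * sum(R_i^2/n_i) - 3(N+1)
     = 12/(15*16) * (20.5^2/3 + 33.5^2/4 + 37.5^2/4 + 28.5^2/4) - 3*16
     = 0.050000 * 975.271 - 48
     = 0.763542.
Step 4: Ties present; correction factor C = 1 - 12/(15^3 - 15) = 0.996429. Corrected H = 0.763542 / 0.996429 = 0.766278.
Step 5: Under H0, H ~ chi^2(3); p-value = 0.857515.
Step 6: alpha = 0.05. fail to reject H0.

H = 0.7663, df = 3, p = 0.857515, fail to reject H0.


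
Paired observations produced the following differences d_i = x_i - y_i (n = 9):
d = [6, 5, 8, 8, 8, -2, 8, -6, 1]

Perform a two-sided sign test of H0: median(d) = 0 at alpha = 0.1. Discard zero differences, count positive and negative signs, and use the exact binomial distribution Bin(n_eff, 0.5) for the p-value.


Step 1: Discard zero differences. Original n = 9; n_eff = number of nonzero differences = 9.
Nonzero differences (with sign): +6, +5, +8, +8, +8, -2, +8, -6, +1
Step 2: Count signs: positive = 7, negative = 2.
Step 3: Under H0: P(positive) = 0.5, so the number of positives S ~ Bin(9, 0.5).
Step 4: Two-sided exact p-value = sum of Bin(9,0.5) probabilities at or below the observed probability = 0.179688.
Step 5: alpha = 0.1. fail to reject H0.

n_eff = 9, pos = 7, neg = 2, p = 0.179688, fail to reject H0.


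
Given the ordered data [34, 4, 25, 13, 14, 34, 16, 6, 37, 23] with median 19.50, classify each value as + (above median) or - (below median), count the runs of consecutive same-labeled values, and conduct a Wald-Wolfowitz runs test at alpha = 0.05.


Step 1: Compute median = 19.50; label A = above, B = below.
Labels in order: ABABBABBAA  (n_A = 5, n_B = 5)
Step 2: Count runs R = 7.
Step 3: Under H0 (random ordering), E[R] = 2*n_A*n_B/(n_A+n_B) + 1 = 2*5*5/10 + 1 = 6.0000.
        Var[R] = 2*n_A*n_B*(2*n_A*n_B - n_A - n_B) / ((n_A+n_B)^2 * (n_A+n_B-1)) = 2000/900 = 2.2222.
        SD[R] = 1.4907.
Step 4: Continuity-corrected z = (R - 0.5 - E[R]) / SD[R] = (7 - 0.5 - 6.0000) / 1.4907 = 0.3354.
Step 5: Two-sided p-value via normal approximation = 2*(1 - Phi(|z|)) = 0.737316.
Step 6: alpha = 0.05. fail to reject H0.

R = 7, z = 0.3354, p = 0.737316, fail to reject H0.


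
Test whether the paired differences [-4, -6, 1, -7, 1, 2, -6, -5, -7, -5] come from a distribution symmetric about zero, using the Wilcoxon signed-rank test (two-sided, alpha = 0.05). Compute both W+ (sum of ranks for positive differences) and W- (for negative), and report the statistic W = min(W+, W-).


Step 1: Drop any zero differences (none here) and take |d_i|.
|d| = [4, 6, 1, 7, 1, 2, 6, 5, 7, 5]
Step 2: Midrank |d_i| (ties get averaged ranks).
ranks: |4|->4, |6|->7.5, |1|->1.5, |7|->9.5, |1|->1.5, |2|->3, |6|->7.5, |5|->5.5, |7|->9.5, |5|->5.5
Step 3: Attach original signs; sum ranks with positive sign and with negative sign.
W+ = 1.5 + 1.5 + 3 = 6
W- = 4 + 7.5 + 9.5 + 7.5 + 5.5 + 9.5 + 5.5 = 49
(Check: W+ + W- = 55 should equal n(n+1)/2 = 55.)
Step 4: Test statistic W = min(W+, W-) = 6.
Step 5: Ties in |d|, so use the tie-corrected normal approximation.
        E[W] = n(n+1)/4 = 10*11/4 = 27.5.
        Tie groups: |d|=1 (t=2), |d|=5 (t=2), |d|=6 (t=2), |d|=7 (t=2); sum(t^3 - t) = 24.
        Var[W] = n(n+1)(2n+1)/24 - sum(t^3-t)/48 = 2310/24 - 24/48 = 95.75.
        z = (W - E[W]) / sqrt(Var[W]) = (6 - 27.5) / 9.7852 = -2.1972.
        Two-sided p = 2*Phi(z) = 0.028006.
Step 6: alpha = 0.05. reject H0.

W+ = 6, W- = 49, W = min = 6, p = 0.028006, reject H0.


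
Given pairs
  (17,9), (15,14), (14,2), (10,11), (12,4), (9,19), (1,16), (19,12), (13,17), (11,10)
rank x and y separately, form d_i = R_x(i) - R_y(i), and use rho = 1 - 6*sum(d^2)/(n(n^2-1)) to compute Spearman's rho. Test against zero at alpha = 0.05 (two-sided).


Step 1: Rank x and y separately (midranks; no ties here).
rank(x): 17->9, 15->8, 14->7, 10->3, 12->5, 9->2, 1->1, 19->10, 13->6, 11->4
rank(y): 9->3, 14->7, 2->1, 11->5, 4->2, 19->10, 16->8, 12->6, 17->9, 10->4
Step 2: d_i = R_x(i) - R_y(i); compute d_i^2.
  (9-3)^2=36, (8-7)^2=1, (7-1)^2=36, (3-5)^2=4, (5-2)^2=9, (2-10)^2=64, (1-8)^2=49, (10-6)^2=16, (6-9)^2=9, (4-4)^2=0
sum(d^2) = 224.
Step 3: rho = 1 - 6*224 / (10*(10^2 - 1)) = 1 - 1344/990 = -0.357576.
Step 4: Under H0, t = rho * sqrt((n-2)/(1-rho^2)) = -1.0830 ~ t(8).
Step 5: Two-sided p-value from the t-distribution with 8 df = 0.310376.
Step 6: alpha = 0.05. fail to reject H0.

rho = -0.3576, p = 0.310376, fail to reject H0 at alpha = 0.05.


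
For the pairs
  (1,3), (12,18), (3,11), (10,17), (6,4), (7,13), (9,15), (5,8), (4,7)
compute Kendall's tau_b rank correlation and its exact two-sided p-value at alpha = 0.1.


Step 1: Enumerate the 36 unordered pairs (i,j) with i<j and classify each by sign(x_j-x_i) * sign(y_j-y_i).
  (1,2):dx=+11,dy=+15->C; (1,3):dx=+2,dy=+8->C; (1,4):dx=+9,dy=+14->C; (1,5):dx=+5,dy=+1->C
  (1,6):dx=+6,dy=+10->C; (1,7):dx=+8,dy=+12->C; (1,8):dx=+4,dy=+5->C; (1,9):dx=+3,dy=+4->C
  (2,3):dx=-9,dy=-7->C; (2,4):dx=-2,dy=-1->C; (2,5):dx=-6,dy=-14->C; (2,6):dx=-5,dy=-5->C
  (2,7):dx=-3,dy=-3->C; (2,8):dx=-7,dy=-10->C; (2,9):dx=-8,dy=-11->C; (3,4):dx=+7,dy=+6->C
  (3,5):dx=+3,dy=-7->D; (3,6):dx=+4,dy=+2->C; (3,7):dx=+6,dy=+4->C; (3,8):dx=+2,dy=-3->D
  (3,9):dx=+1,dy=-4->D; (4,5):dx=-4,dy=-13->C; (4,6):dx=-3,dy=-4->C; (4,7):dx=-1,dy=-2->C
  (4,8):dx=-5,dy=-9->C; (4,9):dx=-6,dy=-10->C; (5,6):dx=+1,dy=+9->C; (5,7):dx=+3,dy=+11->C
  (5,8):dx=-1,dy=+4->D; (5,9):dx=-2,dy=+3->D; (6,7):dx=+2,dy=+2->C; (6,8):dx=-2,dy=-5->C
  (6,9):dx=-3,dy=-6->C; (7,8):dx=-4,dy=-7->C; (7,9):dx=-5,dy=-8->C; (8,9):dx=-1,dy=-1->C
Step 2: C = 31, D = 5, total pairs = 36.
Step 3: tau = (C - D)/(n(n-1)/2) = (31 - 5)/36 = 0.722222.
Step 4: Exact two-sided p-value (enumerate n! = 362880 permutations of y under H0): p = 0.005886.
Step 5: alpha = 0.1. reject H0.

tau_b = 0.7222 (C=31, D=5), p = 0.005886, reject H0.


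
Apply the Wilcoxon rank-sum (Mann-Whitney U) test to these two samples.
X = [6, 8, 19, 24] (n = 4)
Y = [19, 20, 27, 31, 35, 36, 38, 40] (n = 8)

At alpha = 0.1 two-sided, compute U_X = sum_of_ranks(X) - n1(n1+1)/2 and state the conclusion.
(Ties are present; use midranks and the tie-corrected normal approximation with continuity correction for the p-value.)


Step 1: Combine and sort all 12 observations; assign midranks.
sorted (value, group): (6,X), (8,X), (19,X), (19,Y), (20,Y), (24,X), (27,Y), (31,Y), (35,Y), (36,Y), (38,Y), (40,Y)
ranks: 6->1, 8->2, 19->3.5, 19->3.5, 20->5, 24->6, 27->7, 31->8, 35->9, 36->10, 38->11, 40->12
Step 2: Rank sum for X: R1 = 1 + 2 + 3.5 + 6 = 12.5.
Step 3: U_X = R1 - n1(n1+1)/2 = 12.5 - 4*5/2 = 12.5 - 10 = 2.5.
       U_Y = n1*n2 - U_X = 32 - 2.5 = 29.5.
Step 4: Ties are present, so use the tie-corrected normal approximation (with continuity correction) for the p-value.
Step 5: p-value = 0.026980; compare to alpha = 0.1. reject H0.

U_X = 2.5, p = 0.026980, reject H0 at alpha = 0.1.


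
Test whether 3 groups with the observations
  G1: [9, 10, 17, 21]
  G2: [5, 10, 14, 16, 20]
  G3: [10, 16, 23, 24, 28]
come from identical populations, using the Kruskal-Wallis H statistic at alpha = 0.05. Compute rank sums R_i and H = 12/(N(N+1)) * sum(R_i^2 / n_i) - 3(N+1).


Step 1: Combine all N = 14 observations and assign midranks.
sorted (value, group, rank): (5,G2,1), (9,G1,2), (10,G1,4), (10,G2,4), (10,G3,4), (14,G2,6), (16,G2,7.5), (16,G3,7.5), (17,G1,9), (20,G2,10), (21,G1,11), (23,G3,12), (24,G3,13), (28,G3,14)
Step 2: Sum ranks within each group.
R_1 = 26 (n_1 = 4)
R_2 = 28.5 (n_2 = 5)
R_3 = 50.5 (n_3 = 5)
Step 3: H = 12/(N(N+1)) * sum(R_i^2/n_i) - 3(N+1)
     = 12/(14*15) * (26^2/4 + 28.5^2/5 + 50.5^2/5) - 3*15
     = 0.057143 * 841.5 - 45
     = 3.085714.
Step 4: Ties present; correction factor C = 1 - 30/(14^3 - 14) = 0.989011. Corrected H = 3.085714 / 0.989011 = 3.120000.
Step 5: Under H0, H ~ chi^2(2); p-value = 0.210136.
Step 6: alpha = 0.05. fail to reject H0.

H = 3.1200, df = 2, p = 0.210136, fail to reject H0.


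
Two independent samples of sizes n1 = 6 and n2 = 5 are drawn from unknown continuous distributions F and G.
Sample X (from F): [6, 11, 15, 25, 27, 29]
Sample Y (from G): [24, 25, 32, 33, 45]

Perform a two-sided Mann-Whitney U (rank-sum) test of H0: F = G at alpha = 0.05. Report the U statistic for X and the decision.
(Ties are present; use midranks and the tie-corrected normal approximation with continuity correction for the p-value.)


Step 1: Combine and sort all 11 observations; assign midranks.
sorted (value, group): (6,X), (11,X), (15,X), (24,Y), (25,X), (25,Y), (27,X), (29,X), (32,Y), (33,Y), (45,Y)
ranks: 6->1, 11->2, 15->3, 24->4, 25->5.5, 25->5.5, 27->7, 29->8, 32->9, 33->10, 45->11
Step 2: Rank sum for X: R1 = 1 + 2 + 3 + 5.5 + 7 + 8 = 26.5.
Step 3: U_X = R1 - n1(n1+1)/2 = 26.5 - 6*7/2 = 26.5 - 21 = 5.5.
       U_Y = n1*n2 - U_X = 30 - 5.5 = 24.5.
Step 4: Ties are present, so use the tie-corrected normal approximation (with continuity correction) for the p-value.
Step 5: p-value = 0.099576; compare to alpha = 0.05. fail to reject H0.

U_X = 5.5, p = 0.099576, fail to reject H0 at alpha = 0.05.


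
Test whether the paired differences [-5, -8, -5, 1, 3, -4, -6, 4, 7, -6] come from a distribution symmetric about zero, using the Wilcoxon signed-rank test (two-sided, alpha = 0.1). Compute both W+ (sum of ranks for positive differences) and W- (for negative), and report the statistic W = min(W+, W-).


Step 1: Drop any zero differences (none here) and take |d_i|.
|d| = [5, 8, 5, 1, 3, 4, 6, 4, 7, 6]
Step 2: Midrank |d_i| (ties get averaged ranks).
ranks: |5|->5.5, |8|->10, |5|->5.5, |1|->1, |3|->2, |4|->3.5, |6|->7.5, |4|->3.5, |7|->9, |6|->7.5
Step 3: Attach original signs; sum ranks with positive sign and with negative sign.
W+ = 1 + 2 + 3.5 + 9 = 15.5
W- = 5.5 + 10 + 5.5 + 3.5 + 7.5 + 7.5 = 39.5
(Check: W+ + W- = 55 should equal n(n+1)/2 = 55.)
Step 4: Test statistic W = min(W+, W-) = 15.5.
Step 5: Ties in |d|, so use the tie-corrected normal approximation.
        E[W] = n(n+1)/4 = 10*11/4 = 27.5.
        Tie groups: |d|=4 (t=2), |d|=5 (t=2), |d|=6 (t=2); sum(t^3 - t) = 18.
        Var[W] = n(n+1)(2n+1)/24 - sum(t^3-t)/48 = 2310/24 - 18/48 = 95.875.
        z = (W - E[W]) / sqrt(Var[W]) = (15.5 - 27.5) / 9.7916 = -1.2255.
        Two-sided p = 2*Phi(z) = 0.220371.
Step 6: alpha = 0.1. fail to reject H0.

W+ = 15.5, W- = 39.5, W = min = 15.5, p = 0.220371, fail to reject H0.


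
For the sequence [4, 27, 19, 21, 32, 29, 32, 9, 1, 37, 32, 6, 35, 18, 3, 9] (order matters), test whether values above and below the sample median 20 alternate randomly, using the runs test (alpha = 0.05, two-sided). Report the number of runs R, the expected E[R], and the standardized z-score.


Step 1: Compute median = 20; label A = above, B = below.
Labels in order: BABAAAABBAABABBB  (n_A = 8, n_B = 8)
Step 2: Count runs R = 9.
Step 3: Under H0 (random ordering), E[R] = 2*n_A*n_B/(n_A+n_B) + 1 = 2*8*8/16 + 1 = 9.0000.
        Var[R] = 2*n_A*n_B*(2*n_A*n_B - n_A - n_B) / ((n_A+n_B)^2 * (n_A+n_B-1)) = 14336/3840 = 3.7333.
        SD[R] = 1.9322.
Step 4: R = E[R], so z = 0 with no continuity correction.
Step 5: Two-sided p-value via normal approximation = 2*(1 - Phi(|z|)) = 1.000000.
Step 6: alpha = 0.05. fail to reject H0.

R = 9, z = 0.0000, p = 1.000000, fail to reject H0.


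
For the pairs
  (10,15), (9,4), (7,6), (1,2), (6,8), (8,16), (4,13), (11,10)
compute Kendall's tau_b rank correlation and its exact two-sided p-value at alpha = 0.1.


Step 1: Enumerate the 28 unordered pairs (i,j) with i<j and classify each by sign(x_j-x_i) * sign(y_j-y_i).
  (1,2):dx=-1,dy=-11->C; (1,3):dx=-3,dy=-9->C; (1,4):dx=-9,dy=-13->C; (1,5):dx=-4,dy=-7->C
  (1,6):dx=-2,dy=+1->D; (1,7):dx=-6,dy=-2->C; (1,8):dx=+1,dy=-5->D; (2,3):dx=-2,dy=+2->D
  (2,4):dx=-8,dy=-2->C; (2,5):dx=-3,dy=+4->D; (2,6):dx=-1,dy=+12->D; (2,7):dx=-5,dy=+9->D
  (2,8):dx=+2,dy=+6->C; (3,4):dx=-6,dy=-4->C; (3,5):dx=-1,dy=+2->D; (3,6):dx=+1,dy=+10->C
  (3,7):dx=-3,dy=+7->D; (3,8):dx=+4,dy=+4->C; (4,5):dx=+5,dy=+6->C; (4,6):dx=+7,dy=+14->C
  (4,7):dx=+3,dy=+11->C; (4,8):dx=+10,dy=+8->C; (5,6):dx=+2,dy=+8->C; (5,7):dx=-2,dy=+5->D
  (5,8):dx=+5,dy=+2->C; (6,7):dx=-4,dy=-3->C; (6,8):dx=+3,dy=-6->D; (7,8):dx=+7,dy=-3->D
Step 2: C = 17, D = 11, total pairs = 28.
Step 3: tau = (C - D)/(n(n-1)/2) = (17 - 11)/28 = 0.214286.
Step 4: Exact two-sided p-value (enumerate n! = 40320 permutations of y under H0): p = 0.548413.
Step 5: alpha = 0.1. fail to reject H0.

tau_b = 0.2143 (C=17, D=11), p = 0.548413, fail to reject H0.


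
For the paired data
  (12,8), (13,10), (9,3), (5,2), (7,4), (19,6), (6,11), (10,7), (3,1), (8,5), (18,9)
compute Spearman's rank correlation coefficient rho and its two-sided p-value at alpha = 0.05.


Step 1: Rank x and y separately (midranks; no ties here).
rank(x): 12->8, 13->9, 9->6, 5->2, 7->4, 19->11, 6->3, 10->7, 3->1, 8->5, 18->10
rank(y): 8->8, 10->10, 3->3, 2->2, 4->4, 6->6, 11->11, 7->7, 1->1, 5->5, 9->9
Step 2: d_i = R_x(i) - R_y(i); compute d_i^2.
  (8-8)^2=0, (9-10)^2=1, (6-3)^2=9, (2-2)^2=0, (4-4)^2=0, (11-6)^2=25, (3-11)^2=64, (7-7)^2=0, (1-1)^2=0, (5-5)^2=0, (10-9)^2=1
sum(d^2) = 100.
Step 3: rho = 1 - 6*100 / (11*(11^2 - 1)) = 1 - 600/1320 = 0.545455.
Step 4: Under H0, t = rho * sqrt((n-2)/(1-rho^2)) = 1.9524 ~ t(9).
Step 5: Two-sided p-value from the t-distribution with 9 df = 0.082651.
Step 6: alpha = 0.05. fail to reject H0.

rho = 0.5455, p = 0.082651, fail to reject H0 at alpha = 0.05.


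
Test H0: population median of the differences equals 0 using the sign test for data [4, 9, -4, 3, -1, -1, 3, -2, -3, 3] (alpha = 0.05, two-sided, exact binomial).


Step 1: Discard zero differences. Original n = 10; n_eff = number of nonzero differences = 10.
Nonzero differences (with sign): +4, +9, -4, +3, -1, -1, +3, -2, -3, +3
Step 2: Count signs: positive = 5, negative = 5.
Step 3: Under H0: P(positive) = 0.5, so the number of positives S ~ Bin(10, 0.5).
Step 4: Two-sided exact p-value = sum of Bin(10,0.5) probabilities at or below the observed probability = 1.000000.
Step 5: alpha = 0.05. fail to reject H0.

n_eff = 10, pos = 5, neg = 5, p = 1.000000, fail to reject H0.


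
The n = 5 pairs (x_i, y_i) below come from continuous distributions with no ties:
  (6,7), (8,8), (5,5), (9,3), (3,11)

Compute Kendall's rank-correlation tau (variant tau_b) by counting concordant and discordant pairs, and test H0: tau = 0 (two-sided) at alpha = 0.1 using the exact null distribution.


Step 1: Enumerate the 10 unordered pairs (i,j) with i<j and classify each by sign(x_j-x_i) * sign(y_j-y_i).
  (1,2):dx=+2,dy=+1->C; (1,3):dx=-1,dy=-2->C; (1,4):dx=+3,dy=-4->D; (1,5):dx=-3,dy=+4->D
  (2,3):dx=-3,dy=-3->C; (2,4):dx=+1,dy=-5->D; (2,5):dx=-5,dy=+3->D; (3,4):dx=+4,dy=-2->D
  (3,5):dx=-2,dy=+6->D; (4,5):dx=-6,dy=+8->D
Step 2: C = 3, D = 7, total pairs = 10.
Step 3: tau = (C - D)/(n(n-1)/2) = (3 - 7)/10 = -0.400000.
Step 4: Exact two-sided p-value (enumerate n! = 120 permutations of y under H0): p = 0.483333.
Step 5: alpha = 0.1. fail to reject H0.

tau_b = -0.4000 (C=3, D=7), p = 0.483333, fail to reject H0.


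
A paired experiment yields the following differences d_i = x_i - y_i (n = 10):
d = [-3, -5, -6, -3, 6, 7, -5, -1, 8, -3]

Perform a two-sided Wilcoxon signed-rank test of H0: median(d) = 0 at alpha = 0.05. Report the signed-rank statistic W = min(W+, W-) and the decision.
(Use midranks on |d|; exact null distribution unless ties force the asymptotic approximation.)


Step 1: Drop any zero differences (none here) and take |d_i|.
|d| = [3, 5, 6, 3, 6, 7, 5, 1, 8, 3]
Step 2: Midrank |d_i| (ties get averaged ranks).
ranks: |3|->3, |5|->5.5, |6|->7.5, |3|->3, |6|->7.5, |7|->9, |5|->5.5, |1|->1, |8|->10, |3|->3
Step 3: Attach original signs; sum ranks with positive sign and with negative sign.
W+ = 7.5 + 9 + 10 = 26.5
W- = 3 + 5.5 + 7.5 + 3 + 5.5 + 1 + 3 = 28.5
(Check: W+ + W- = 55 should equal n(n+1)/2 = 55.)
Step 4: Test statistic W = min(W+, W-) = 26.5.
Step 5: Ties in |d|, so use the tie-corrected normal approximation.
        E[W] = n(n+1)/4 = 10*11/4 = 27.5.
        Tie groups: |d|=3 (t=3), |d|=5 (t=2), |d|=6 (t=2); sum(t^3 - t) = 36.
        Var[W] = n(n+1)(2n+1)/24 - sum(t^3-t)/48 = 2310/24 - 36/48 = 95.5.
        z = (W - E[W]) / sqrt(Var[W]) = (26.5 - 27.5) / 9.7724 = -0.1023.
        Two-sided p = 2*Phi(z) = 0.918496.
Step 6: alpha = 0.05. fail to reject H0.

W+ = 26.5, W- = 28.5, W = min = 26.5, p = 0.918496, fail to reject H0.


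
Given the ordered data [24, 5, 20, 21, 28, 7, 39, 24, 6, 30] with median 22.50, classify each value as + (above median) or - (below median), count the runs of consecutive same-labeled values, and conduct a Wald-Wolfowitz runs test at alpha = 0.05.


Step 1: Compute median = 22.50; label A = above, B = below.
Labels in order: ABBBABAABA  (n_A = 5, n_B = 5)
Step 2: Count runs R = 7.
Step 3: Under H0 (random ordering), E[R] = 2*n_A*n_B/(n_A+n_B) + 1 = 2*5*5/10 + 1 = 6.0000.
        Var[R] = 2*n_A*n_B*(2*n_A*n_B - n_A - n_B) / ((n_A+n_B)^2 * (n_A+n_B-1)) = 2000/900 = 2.2222.
        SD[R] = 1.4907.
Step 4: Continuity-corrected z = (R - 0.5 - E[R]) / SD[R] = (7 - 0.5 - 6.0000) / 1.4907 = 0.3354.
Step 5: Two-sided p-value via normal approximation = 2*(1 - Phi(|z|)) = 0.737316.
Step 6: alpha = 0.05. fail to reject H0.

R = 7, z = 0.3354, p = 0.737316, fail to reject H0.


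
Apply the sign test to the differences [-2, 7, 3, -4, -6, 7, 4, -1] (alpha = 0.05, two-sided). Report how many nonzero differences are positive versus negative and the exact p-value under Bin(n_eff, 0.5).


Step 1: Discard zero differences. Original n = 8; n_eff = number of nonzero differences = 8.
Nonzero differences (with sign): -2, +7, +3, -4, -6, +7, +4, -1
Step 2: Count signs: positive = 4, negative = 4.
Step 3: Under H0: P(positive) = 0.5, so the number of positives S ~ Bin(8, 0.5).
Step 4: Two-sided exact p-value = sum of Bin(8,0.5) probabilities at or below the observed probability = 1.000000.
Step 5: alpha = 0.05. fail to reject H0.

n_eff = 8, pos = 4, neg = 4, p = 1.000000, fail to reject H0.


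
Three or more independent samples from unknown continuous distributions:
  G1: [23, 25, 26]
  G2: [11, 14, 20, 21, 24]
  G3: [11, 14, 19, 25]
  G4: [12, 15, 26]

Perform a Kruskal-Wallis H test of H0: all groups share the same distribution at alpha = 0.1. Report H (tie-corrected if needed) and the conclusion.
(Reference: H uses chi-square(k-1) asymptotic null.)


Step 1: Combine all N = 15 observations and assign midranks.
sorted (value, group, rank): (11,G2,1.5), (11,G3,1.5), (12,G4,3), (14,G2,4.5), (14,G3,4.5), (15,G4,6), (19,G3,7), (20,G2,8), (21,G2,9), (23,G1,10), (24,G2,11), (25,G1,12.5), (25,G3,12.5), (26,G1,14.5), (26,G4,14.5)
Step 2: Sum ranks within each group.
R_1 = 37 (n_1 = 3)
R_2 = 34 (n_2 = 5)
R_3 = 25.5 (n_3 = 4)
R_4 = 23.5 (n_4 = 3)
Step 3: H = 12/(N(N+1)) * sum(R_i^2/n_i) - 3(N+1)
     = 12/(15*16) * (37^2/3 + 34^2/5 + 25.5^2/4 + 23.5^2/3) - 3*16
     = 0.050000 * 1034.18 - 48
     = 3.708958.
Step 4: Ties present; correction factor C = 1 - 24/(15^3 - 15) = 0.992857. Corrected H = 3.708958 / 0.992857 = 3.735641.
Step 5: Under H0, H ~ chi^2(3); p-value = 0.291461.
Step 6: alpha = 0.1. fail to reject H0.

H = 3.7356, df = 3, p = 0.291461, fail to reject H0.


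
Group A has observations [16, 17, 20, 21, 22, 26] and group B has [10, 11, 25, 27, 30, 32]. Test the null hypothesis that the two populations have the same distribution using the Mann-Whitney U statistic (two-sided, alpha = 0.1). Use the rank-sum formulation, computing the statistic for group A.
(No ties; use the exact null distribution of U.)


Step 1: Combine and sort all 12 observations; assign midranks.
sorted (value, group): (10,Y), (11,Y), (16,X), (17,X), (20,X), (21,X), (22,X), (25,Y), (26,X), (27,Y), (30,Y), (32,Y)
ranks: 10->1, 11->2, 16->3, 17->4, 20->5, 21->6, 22->7, 25->8, 26->9, 27->10, 30->11, 32->12
Step 2: Rank sum for X: R1 = 3 + 4 + 5 + 6 + 7 + 9 = 34.
Step 3: U_X = R1 - n1(n1+1)/2 = 34 - 6*7/2 = 34 - 21 = 13.
       U_Y = n1*n2 - U_X = 36 - 13 = 23.
Step 4: No ties, so the exact null distribution of U (based on enumerating the C(12,6) = 924 equally likely rank assignments) gives the two-sided p-value.
Step 5: p-value = 0.484848; compare to alpha = 0.1. fail to reject H0.

U_X = 13, p = 0.484848, fail to reject H0 at alpha = 0.1.


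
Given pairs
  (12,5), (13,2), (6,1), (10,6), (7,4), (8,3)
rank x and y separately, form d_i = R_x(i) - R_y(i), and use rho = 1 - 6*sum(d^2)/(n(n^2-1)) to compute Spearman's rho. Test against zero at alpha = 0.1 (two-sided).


Step 1: Rank x and y separately (midranks; no ties here).
rank(x): 12->5, 13->6, 6->1, 10->4, 7->2, 8->3
rank(y): 5->5, 2->2, 1->1, 6->6, 4->4, 3->3
Step 2: d_i = R_x(i) - R_y(i); compute d_i^2.
  (5-5)^2=0, (6-2)^2=16, (1-1)^2=0, (4-6)^2=4, (2-4)^2=4, (3-3)^2=0
sum(d^2) = 24.
Step 3: rho = 1 - 6*24 / (6*(6^2 - 1)) = 1 - 144/210 = 0.314286.
Step 4: Under H0, t = rho * sqrt((n-2)/(1-rho^2)) = 0.6621 ~ t(4).
Step 5: Two-sided p-value from the t-distribution with 4 df = 0.544093.
Step 6: alpha = 0.1. fail to reject H0.

rho = 0.3143, p = 0.544093, fail to reject H0 at alpha = 0.1.


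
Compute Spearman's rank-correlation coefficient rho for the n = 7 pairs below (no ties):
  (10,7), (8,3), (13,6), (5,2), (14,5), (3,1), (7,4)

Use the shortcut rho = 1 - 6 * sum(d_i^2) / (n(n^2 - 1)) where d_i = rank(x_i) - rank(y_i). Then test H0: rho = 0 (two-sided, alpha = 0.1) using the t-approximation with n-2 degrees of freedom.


Step 1: Rank x and y separately (midranks; no ties here).
rank(x): 10->5, 8->4, 13->6, 5->2, 14->7, 3->1, 7->3
rank(y): 7->7, 3->3, 6->6, 2->2, 5->5, 1->1, 4->4
Step 2: d_i = R_x(i) - R_y(i); compute d_i^2.
  (5-7)^2=4, (4-3)^2=1, (6-6)^2=0, (2-2)^2=0, (7-5)^2=4, (1-1)^2=0, (3-4)^2=1
sum(d^2) = 10.
Step 3: rho = 1 - 6*10 / (7*(7^2 - 1)) = 1 - 60/336 = 0.821429.
Step 4: Under H0, t = rho * sqrt((n-2)/(1-rho^2)) = 3.2206 ~ t(5).
Step 5: Two-sided p-value from the t-distribution with 5 df = 0.023449.
Step 6: alpha = 0.1. reject H0.

rho = 0.8214, p = 0.023449, reject H0 at alpha = 0.1.


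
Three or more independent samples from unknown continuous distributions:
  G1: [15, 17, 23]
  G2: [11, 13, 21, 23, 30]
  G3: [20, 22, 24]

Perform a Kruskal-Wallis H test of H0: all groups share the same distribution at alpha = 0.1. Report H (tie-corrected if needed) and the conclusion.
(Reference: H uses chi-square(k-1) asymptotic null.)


Step 1: Combine all N = 11 observations and assign midranks.
sorted (value, group, rank): (11,G2,1), (13,G2,2), (15,G1,3), (17,G1,4), (20,G3,5), (21,G2,6), (22,G3,7), (23,G1,8.5), (23,G2,8.5), (24,G3,10), (30,G2,11)
Step 2: Sum ranks within each group.
R_1 = 15.5 (n_1 = 3)
R_2 = 28.5 (n_2 = 5)
R_3 = 22 (n_3 = 3)
Step 3: H = 12/(N(N+1)) * sum(R_i^2/n_i) - 3(N+1)
     = 12/(11*12) * (15.5^2/3 + 28.5^2/5 + 22^2/3) - 3*12
     = 0.090909 * 403.867 - 36
     = 0.715152.
Step 4: Ties present; correction factor C = 1 - 6/(11^3 - 11) = 0.995455. Corrected H = 0.715152 / 0.995455 = 0.718417.
Step 5: Under H0, H ~ chi^2(2); p-value = 0.698229.
Step 6: alpha = 0.1. fail to reject H0.

H = 0.7184, df = 2, p = 0.698229, fail to reject H0.


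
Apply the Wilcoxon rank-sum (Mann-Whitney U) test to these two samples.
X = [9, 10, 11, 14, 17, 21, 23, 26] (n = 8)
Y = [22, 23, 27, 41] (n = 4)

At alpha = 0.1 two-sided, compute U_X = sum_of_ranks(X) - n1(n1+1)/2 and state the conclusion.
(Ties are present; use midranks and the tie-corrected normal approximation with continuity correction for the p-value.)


Step 1: Combine and sort all 12 observations; assign midranks.
sorted (value, group): (9,X), (10,X), (11,X), (14,X), (17,X), (21,X), (22,Y), (23,X), (23,Y), (26,X), (27,Y), (41,Y)
ranks: 9->1, 10->2, 11->3, 14->4, 17->5, 21->6, 22->7, 23->8.5, 23->8.5, 26->10, 27->11, 41->12
Step 2: Rank sum for X: R1 = 1 + 2 + 3 + 4 + 5 + 6 + 8.5 + 10 = 39.5.
Step 3: U_X = R1 - n1(n1+1)/2 = 39.5 - 8*9/2 = 39.5 - 36 = 3.5.
       U_Y = n1*n2 - U_X = 32 - 3.5 = 28.5.
Step 4: Ties are present, so use the tie-corrected normal approximation (with continuity correction) for the p-value.
Step 5: p-value = 0.041184; compare to alpha = 0.1. reject H0.

U_X = 3.5, p = 0.041184, reject H0 at alpha = 0.1.


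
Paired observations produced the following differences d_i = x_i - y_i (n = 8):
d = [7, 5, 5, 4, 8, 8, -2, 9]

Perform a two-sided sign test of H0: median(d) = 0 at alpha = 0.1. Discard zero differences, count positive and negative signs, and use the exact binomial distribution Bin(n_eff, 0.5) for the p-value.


Step 1: Discard zero differences. Original n = 8; n_eff = number of nonzero differences = 8.
Nonzero differences (with sign): +7, +5, +5, +4, +8, +8, -2, +9
Step 2: Count signs: positive = 7, negative = 1.
Step 3: Under H0: P(positive) = 0.5, so the number of positives S ~ Bin(8, 0.5).
Step 4: Two-sided exact p-value = sum of Bin(8,0.5) probabilities at or below the observed probability = 0.070312.
Step 5: alpha = 0.1. reject H0.

n_eff = 8, pos = 7, neg = 1, p = 0.070312, reject H0.
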